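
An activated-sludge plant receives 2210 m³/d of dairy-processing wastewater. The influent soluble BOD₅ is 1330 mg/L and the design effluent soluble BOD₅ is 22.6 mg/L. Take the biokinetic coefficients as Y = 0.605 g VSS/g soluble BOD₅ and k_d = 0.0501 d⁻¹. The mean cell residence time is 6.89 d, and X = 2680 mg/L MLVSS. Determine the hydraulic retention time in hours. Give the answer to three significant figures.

τ ≈ 36.3 h

Rearranging the biomass balance for a CMAS with decay, V = Y·Q·ΔS·θ_c / [X·(1+k_d θ_c)] = 0.605 × 2210 × (1330 − 22.6) × 6.89 / [2680 × (1 + 0.0501 × 6.89)] = 1.2×10^7 / 3605 = 3341 m³.
Hydraulic retention time τ = V/Q = 3341 / 2210 = 1.512 d = 36.28 h.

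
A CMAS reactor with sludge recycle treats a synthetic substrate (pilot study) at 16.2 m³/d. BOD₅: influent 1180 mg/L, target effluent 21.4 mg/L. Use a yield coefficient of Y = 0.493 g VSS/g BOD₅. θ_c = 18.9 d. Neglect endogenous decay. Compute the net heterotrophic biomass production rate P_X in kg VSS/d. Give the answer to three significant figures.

P_X ≈ 9.25 kg VSS/d

Since k_d ≈ 0, Y_obs = Y = 0.493 g VSS/g BOD₅.
Q·(S₀ − S) = 16.2 × (1180 − 21.4) × 10⁻³ = 18.77 kg/d removed.
So the net sludge growth is P_X = 0.4930 × 18.77 = 9.253 kg VSS/d.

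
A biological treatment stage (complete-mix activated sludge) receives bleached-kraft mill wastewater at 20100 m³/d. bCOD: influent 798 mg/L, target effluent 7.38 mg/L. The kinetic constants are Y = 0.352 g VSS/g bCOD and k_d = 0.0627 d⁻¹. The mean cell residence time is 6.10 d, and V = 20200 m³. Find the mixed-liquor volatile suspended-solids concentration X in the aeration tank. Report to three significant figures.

X ≈ 1220 mg/L

From V·X·(1 + k_d·θ_c) = Y·Q·(S₀ − S)·θ_c: X = 0.352 × 20100 × (798 − 7.38) × 6.10 / [20200 × (1 + 0.0627 × 6.10)] = 1222 mg/L.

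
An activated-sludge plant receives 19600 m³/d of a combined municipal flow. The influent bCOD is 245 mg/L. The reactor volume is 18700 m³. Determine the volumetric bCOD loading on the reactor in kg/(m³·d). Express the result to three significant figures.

L_v ≈ 0.257 kg bCOD/(m³·d)

Volumetric loading L_v = Q·S₀ / V = 19600 × 245 g/m³ / 18700 m³ = 256.8 g/(m³·d) = 0.2568 kg bCOD/(m³·d).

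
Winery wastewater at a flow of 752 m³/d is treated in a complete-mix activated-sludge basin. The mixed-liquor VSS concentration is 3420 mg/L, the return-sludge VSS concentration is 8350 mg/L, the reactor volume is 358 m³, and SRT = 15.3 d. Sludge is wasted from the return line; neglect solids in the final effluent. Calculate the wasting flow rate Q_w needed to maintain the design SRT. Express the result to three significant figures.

Q_w ≈ 9.58 m³/d

Wasting from the return line (neglecting effluent solids): Q_w = V·X / (θ_c·X_r) = 358.0 × 3420 / (15.3 × 8350) = 9.584 m³/d.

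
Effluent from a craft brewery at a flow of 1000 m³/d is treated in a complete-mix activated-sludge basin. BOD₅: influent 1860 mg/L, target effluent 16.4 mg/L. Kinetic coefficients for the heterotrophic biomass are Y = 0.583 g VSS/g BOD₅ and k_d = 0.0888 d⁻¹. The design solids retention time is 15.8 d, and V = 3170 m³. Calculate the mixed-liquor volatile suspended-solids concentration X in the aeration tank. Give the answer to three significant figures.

X ≈ 2230 mg/L

Solving the biomass balance for X: X = Y Q (S₀−S) θ_c / [V (1+k_d θ_c)] = 0.583 × 1000 × (1860 − 16.4) × 15.8 / [3170 × (1 + 0.0888 × 15.8)] = 2229 mg/L.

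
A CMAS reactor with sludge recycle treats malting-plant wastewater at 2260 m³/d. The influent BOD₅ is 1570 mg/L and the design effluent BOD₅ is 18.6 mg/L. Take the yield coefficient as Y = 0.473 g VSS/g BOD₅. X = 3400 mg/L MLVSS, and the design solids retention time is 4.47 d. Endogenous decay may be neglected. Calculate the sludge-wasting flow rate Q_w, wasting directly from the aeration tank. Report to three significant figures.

Biomass mass balance (decay neglected): V·X = Y·Q·(S₀ − S)·θ_c, so V = 0.473 × 2260 × (1570 − 18.6) × 4.47 / 3400 = 2180 m³.
Wasting from the aeration tank: Q_w = V / θ_c = 2180 / 4.47 = 487.8 m³/d.

Q_w ≈ 488 m³/d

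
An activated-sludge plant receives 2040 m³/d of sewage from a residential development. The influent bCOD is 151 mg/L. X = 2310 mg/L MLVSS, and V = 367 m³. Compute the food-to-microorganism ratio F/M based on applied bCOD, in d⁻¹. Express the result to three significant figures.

Food-to-microorganism ratio F/M = Q S₀ / (V X) = 2040 × 151 / (367.0 × 2310) = 0.3634 d⁻¹.

F/M ≈ 0.363 d⁻¹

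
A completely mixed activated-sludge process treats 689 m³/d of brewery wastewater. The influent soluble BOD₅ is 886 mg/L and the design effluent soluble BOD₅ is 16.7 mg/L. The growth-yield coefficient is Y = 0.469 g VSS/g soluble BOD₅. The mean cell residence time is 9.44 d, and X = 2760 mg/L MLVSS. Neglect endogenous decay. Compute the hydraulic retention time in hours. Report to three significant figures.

τ ≈ 33.5 h

Biomass mass balance (decay neglected): V·X = Y·Q·(S₀ − S)·θ_c, so V = 0.469 × 689 × (886 − 16.7) × 9.44 / 2760 = 960.8 m³.
HRT = V/Q = 960.8 m³ / 689 m³·d⁻¹ = 1.394 d × 24 = 33.47 h.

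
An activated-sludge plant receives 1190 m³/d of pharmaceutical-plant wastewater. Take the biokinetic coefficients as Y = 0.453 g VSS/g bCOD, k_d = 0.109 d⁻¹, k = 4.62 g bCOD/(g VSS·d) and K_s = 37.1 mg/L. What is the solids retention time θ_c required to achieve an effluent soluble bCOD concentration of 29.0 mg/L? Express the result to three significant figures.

At the target effluent, Y k S/(K_s+S) = 0.453×4.62×29.0/66.10 = 0.9182 d⁻¹.
1/θ_c = 0.9182 − 0.109 = 0.8092 d⁻¹, so θ_c = 1.236 d.

θ_c ≈ 1.24 d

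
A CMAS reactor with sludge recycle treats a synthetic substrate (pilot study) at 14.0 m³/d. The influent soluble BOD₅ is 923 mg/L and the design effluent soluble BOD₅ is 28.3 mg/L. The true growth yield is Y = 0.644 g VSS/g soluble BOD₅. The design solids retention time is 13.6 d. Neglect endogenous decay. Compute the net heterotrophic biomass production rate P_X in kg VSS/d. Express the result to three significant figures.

No decay correction is needed, so Y_obs = Y = 0.644.
Q·(S₀ − S) = 14.0 × (923 − 28.3) × 10⁻³ = 12.53 kg/d removed.
Net biomass production P_X = Y_obs × Q·(S₀ − S) = 0.6440 × 12.53 = 8.067 kg VSS/d.

P_X ≈ 8.07 kg VSS/d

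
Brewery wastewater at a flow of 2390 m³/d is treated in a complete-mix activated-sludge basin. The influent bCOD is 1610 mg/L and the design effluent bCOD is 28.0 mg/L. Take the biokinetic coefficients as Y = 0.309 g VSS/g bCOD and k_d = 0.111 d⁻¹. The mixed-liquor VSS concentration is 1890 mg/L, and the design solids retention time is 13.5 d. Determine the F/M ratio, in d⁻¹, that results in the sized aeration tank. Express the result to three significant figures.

F/M ≈ 0.610 d⁻¹

Rearranging the biomass balance for a CMAS with decay, V = Y·Q·ΔS·θ_c / [X·(1+k_d θ_c)] = 0.309 × 2390 × (1610 − 28.0) × 13.5 / [1890 × (1 + 0.111 × 13.5)] = 1.58×10^7 / 4722 = 3340 m³.
F/M = applied load / biomass = Q·S₀/(V·X) = 2390 × 1610 / (3340 × 1890) = 0.6095 d⁻¹.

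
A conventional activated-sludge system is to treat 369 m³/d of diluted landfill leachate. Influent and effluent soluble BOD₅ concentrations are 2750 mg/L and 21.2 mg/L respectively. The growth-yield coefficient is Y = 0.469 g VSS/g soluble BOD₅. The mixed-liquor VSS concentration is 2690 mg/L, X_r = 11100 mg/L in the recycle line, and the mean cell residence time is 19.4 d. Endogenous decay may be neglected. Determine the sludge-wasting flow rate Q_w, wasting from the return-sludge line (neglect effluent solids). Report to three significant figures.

Q_w ≈ 42.5 m³/d

V·X = Y·Q·ΔS·θ_c gives V = 0.469 × 369 × (2750 − 21.2) × 19.4 / 2690 = 3406 m³.
Q_w = (V·X)/(θ_c X_r) = 3406 × 2690 / (19.4 × 11100) = 42.54 m³/d.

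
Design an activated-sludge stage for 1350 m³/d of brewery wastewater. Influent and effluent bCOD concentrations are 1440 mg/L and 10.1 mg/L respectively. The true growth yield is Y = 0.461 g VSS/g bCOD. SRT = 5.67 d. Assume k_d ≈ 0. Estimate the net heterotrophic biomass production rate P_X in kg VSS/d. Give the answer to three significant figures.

Since k_d ≈ 0, Y_obs = Y = 0.461 g VSS/g bCOD.
Q·(S₀ − S) = 1350 × (1440 − 10.1) × 10⁻³ = 1930 kg/d removed.
P_X = Y_obs · Q(S₀ − S) = 0.4610 × 1930 = 889.9 kg VSS/d.

P_X ≈ 890 kg VSS/d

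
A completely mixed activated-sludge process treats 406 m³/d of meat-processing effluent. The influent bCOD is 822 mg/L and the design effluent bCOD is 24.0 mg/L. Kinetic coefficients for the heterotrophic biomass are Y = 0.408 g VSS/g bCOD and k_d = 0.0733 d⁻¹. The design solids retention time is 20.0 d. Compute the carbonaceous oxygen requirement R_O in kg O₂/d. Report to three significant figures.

Observed yield with endogenous decay: Y_obs = Y / (1 + k_d·θ_c) = 0.408 / (1 + 0.0733 × 20.0) = 0.408 / 2.466 = 0.1655 g VSS/g bCOD.
Q·(S₀ − S) = 406 × (822 − 24.0) × 10⁻³ = 324.0 kg/d removed.
Net sludge production P_X = 0.1655 × 324.0 = 53.60 kg VSS/d.
Carbonaceous O₂ demand = substrate oxidised − cell-mass equivalent = 324.0 − 1.42 × 53.60 = 247.9 kg O₂/d.

R_O ≈ 248 kg O₂/d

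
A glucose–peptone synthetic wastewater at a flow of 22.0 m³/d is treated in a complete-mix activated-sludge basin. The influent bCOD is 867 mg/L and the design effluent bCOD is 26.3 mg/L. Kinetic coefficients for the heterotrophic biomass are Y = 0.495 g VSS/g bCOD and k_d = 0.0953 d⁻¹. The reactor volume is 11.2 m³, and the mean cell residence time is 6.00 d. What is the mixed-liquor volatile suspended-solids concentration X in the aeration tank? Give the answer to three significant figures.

X ≈ 3120 mg/L

From V·X·(1 + k_d·θ_c) = Y·Q·(S₀ − S)·θ_c: X = 0.495 × 22.0 × (867 − 26.3) × 6.00 / [11.2 × (1 + 0.0953 × 6.00)] = 3120 mg/L.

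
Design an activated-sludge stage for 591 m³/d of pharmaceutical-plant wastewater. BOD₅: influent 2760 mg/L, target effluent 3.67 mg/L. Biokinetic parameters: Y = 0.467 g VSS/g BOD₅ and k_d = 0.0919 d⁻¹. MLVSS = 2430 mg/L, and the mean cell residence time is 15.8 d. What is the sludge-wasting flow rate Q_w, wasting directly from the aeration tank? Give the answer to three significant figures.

From the SRT design equation V = Y Q (S₀−S) θ_c / [X (1 + k_d θ_c)] = 0.467 × 591 × (2760 − 3.67) × 15.8 / [2430 × (1 + 0.0919 × 15.8)] = 1.2×10^7 / 5958 = 2017 m³.
For wasting at MLVSS concentration, Q_w = V/θ_c = 2017/15.8 = 127.7 m³/d.

Q_w ≈ 128 m³/d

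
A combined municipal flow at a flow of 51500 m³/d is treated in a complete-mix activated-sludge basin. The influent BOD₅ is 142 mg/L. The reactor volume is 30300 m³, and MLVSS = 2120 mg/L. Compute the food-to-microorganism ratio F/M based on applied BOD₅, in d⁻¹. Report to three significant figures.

F/M ≈ 0.114 d⁻¹

Food-to-microorganism ratio F/M = Q S₀ / (V X) = 51500 × 142 / (30300 × 2120) = 0.1138 d⁻¹.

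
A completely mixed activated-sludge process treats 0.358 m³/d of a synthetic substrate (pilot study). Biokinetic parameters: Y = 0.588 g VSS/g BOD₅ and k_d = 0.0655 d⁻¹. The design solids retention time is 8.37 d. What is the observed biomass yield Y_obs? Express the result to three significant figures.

The observed yield is Y_obs = Y/(1 + k_d·θ_c) = 0.588 / (1 + 0.0655 × 8.37) = 0.588 / 1.548 = 0.3798 g VSS per g BOD₅ removed.

Y_obs ≈ 0.380 g VSS/g BOD₅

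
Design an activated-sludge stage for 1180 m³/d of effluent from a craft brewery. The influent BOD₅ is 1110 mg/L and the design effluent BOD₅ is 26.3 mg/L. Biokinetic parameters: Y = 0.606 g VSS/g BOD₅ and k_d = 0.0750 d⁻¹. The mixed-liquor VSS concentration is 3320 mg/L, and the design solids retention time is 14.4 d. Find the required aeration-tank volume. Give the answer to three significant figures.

Rearranging the biomass balance for a CMAS with decay, V = Y·Q·ΔS·θ_c / [X·(1+k_d θ_c)] = 0.606 × 1180 × (1110 − 26.3) × 14.4 / [3320 × (1 + 0.0750 × 14.4)] = 1.12×10^7 / 6906 = 1616 m³.

V ≈ 1620 m³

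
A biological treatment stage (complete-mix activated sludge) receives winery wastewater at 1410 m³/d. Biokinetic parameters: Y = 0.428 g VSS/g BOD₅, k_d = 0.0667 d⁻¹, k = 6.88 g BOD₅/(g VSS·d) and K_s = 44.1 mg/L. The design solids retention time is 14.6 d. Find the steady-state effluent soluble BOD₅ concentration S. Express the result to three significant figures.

From the Monod/SRT balance for a CMAS, S = K_s·(1+k_d θ_c)/[θ_c·(Y k − k_d) − 1] = 44.1 × (1 + 0.0667 × 14.6) / [14.6 × (0.428 × 6.88 − 0.0667) − 1] = 87.05 / 41.02 = 2.122 mg/L.

S ≈ 2.12 mg/L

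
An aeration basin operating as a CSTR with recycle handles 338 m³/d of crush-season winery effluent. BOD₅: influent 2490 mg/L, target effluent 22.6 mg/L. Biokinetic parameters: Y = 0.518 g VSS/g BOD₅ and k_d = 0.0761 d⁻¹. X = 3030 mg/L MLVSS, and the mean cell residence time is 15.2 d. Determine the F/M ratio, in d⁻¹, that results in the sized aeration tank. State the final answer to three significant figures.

F/M ≈ 0.276 d⁻¹

From the SRT design equation V = Y Q (S₀−S) θ_c / [X (1 + k_d θ_c)] = 0.518 × 338 × (2490 − 22.6) × 15.2 / [3030 × (1 + 0.0761 × 15.2)] = 6.57×10^6 / 6535 = 1005 m³.
Food-to-microorganism ratio F/M = Q S₀ / (V X) = 338 × 2490 / (1005 × 3030) = 0.2764 d⁻¹.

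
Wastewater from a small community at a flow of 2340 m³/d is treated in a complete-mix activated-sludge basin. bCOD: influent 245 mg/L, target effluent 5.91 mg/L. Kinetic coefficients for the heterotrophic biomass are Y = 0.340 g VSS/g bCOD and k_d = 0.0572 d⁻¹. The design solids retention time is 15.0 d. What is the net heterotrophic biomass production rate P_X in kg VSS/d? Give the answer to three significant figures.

P_X ≈ 102 kg VSS/d

Y_obs = Y / (1 + k_d θ_c) = 0.340 / (1 + 0.0572 × 15.0) = 0.340 / 1.858 = 0.1830.
ΔS = 245 − 5.91 = 239.1 mg/L, so the substrate removal rate is 2340 × 239.1/1000 = 559.5 kg bCOD/d.
P_X = Y_obs · Q(S₀ − S) = 0.1830 × 559.5 = 102.4 kg VSS/d.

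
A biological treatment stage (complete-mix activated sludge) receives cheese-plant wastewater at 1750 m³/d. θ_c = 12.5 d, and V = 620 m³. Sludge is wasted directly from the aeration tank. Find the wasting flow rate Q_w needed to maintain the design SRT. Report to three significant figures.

Q_w ≈ 49.6 m³/d

With mixed-liquor wasting, θ_c = V/Q_w, so Q_w = V/θ_c = 620.0/12.5 = 49.60 m³/d.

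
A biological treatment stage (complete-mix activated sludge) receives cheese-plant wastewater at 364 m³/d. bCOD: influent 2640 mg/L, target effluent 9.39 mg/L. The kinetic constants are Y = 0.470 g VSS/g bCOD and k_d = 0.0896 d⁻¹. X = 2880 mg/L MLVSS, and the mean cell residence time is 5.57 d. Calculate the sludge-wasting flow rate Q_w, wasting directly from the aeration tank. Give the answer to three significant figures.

Q_w ≈ 104 m³/d

Steady-state biomass mass balance: V·X·(1 + k_d·θ_c) = Y·Q·(S₀ − S)·θ_c, so V = 0.470 × 364 × (2640 − 9.39) × 5.57 / [2880 × (1 + 0.0896 × 5.57)] = 2.51×10^6 / 4317 = 580.6 m³.
Wasting from the aeration tank: Q_w = V / θ_c = 580.6 / 5.57 = 104.2 m³/d.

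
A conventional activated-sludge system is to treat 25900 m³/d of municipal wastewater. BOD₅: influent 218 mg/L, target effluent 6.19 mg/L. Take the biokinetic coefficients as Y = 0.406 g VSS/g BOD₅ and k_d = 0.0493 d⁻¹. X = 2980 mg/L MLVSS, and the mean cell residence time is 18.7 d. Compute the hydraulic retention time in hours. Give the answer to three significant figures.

τ ≈ 6.74 h

From the SRT design equation V = Y Q (S₀−S) θ_c / [X (1 + k_d θ_c)] = 0.406 × 25900 × (218 − 6.19) × 18.7 / [2980 × (1 + 0.0493 × 18.7)] = 4.16×10^7 / 5727 = 7272 m³.
HRT = V/Q = 7272 m³ / 25900 m³·d⁻¹ = 0.2808 d × 24 = 6.739 h.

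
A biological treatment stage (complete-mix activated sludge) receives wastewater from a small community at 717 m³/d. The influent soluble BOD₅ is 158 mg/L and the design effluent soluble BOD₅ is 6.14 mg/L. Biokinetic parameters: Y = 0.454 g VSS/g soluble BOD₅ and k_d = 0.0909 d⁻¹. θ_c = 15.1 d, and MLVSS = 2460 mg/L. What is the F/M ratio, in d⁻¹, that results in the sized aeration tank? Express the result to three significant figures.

F/M ≈ 0.360 d⁻¹

Steady-state biomass mass balance: V·X·(1 + k_d·θ_c) = Y·Q·(S₀ − S)·θ_c, so V = 0.454 × 717 × (158 − 6.14) × 15.1 / [2460 × (1 + 0.0909 × 15.1)] = 7.46×10^5 / 5837 = 127.9 m³.
F/M = applied load / biomass = Q·S₀/(V·X) = 717 × 158 / (127.9 × 2460) = 0.3601 d⁻¹.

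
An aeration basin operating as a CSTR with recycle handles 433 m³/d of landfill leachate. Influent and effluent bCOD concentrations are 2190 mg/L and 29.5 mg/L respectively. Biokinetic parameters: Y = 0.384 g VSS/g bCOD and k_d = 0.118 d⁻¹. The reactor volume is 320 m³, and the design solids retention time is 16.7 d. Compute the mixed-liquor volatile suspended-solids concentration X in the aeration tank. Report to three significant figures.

X = Y·Q·ΔS·θ_c / [V·(1 + k_d θ_c)] = 0.384 × 433 × (2190 − 29.5) × 16.7 / [320 × (1 + 0.118 × 16.7)] = 6311 mg/L.

X ≈ 6310 mg/L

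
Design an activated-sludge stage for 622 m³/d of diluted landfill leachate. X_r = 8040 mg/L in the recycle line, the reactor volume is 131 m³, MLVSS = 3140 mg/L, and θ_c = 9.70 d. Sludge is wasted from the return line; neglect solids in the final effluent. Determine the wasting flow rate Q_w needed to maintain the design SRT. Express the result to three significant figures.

Q_w ≈ 5.27 m³/d

Wasting from the return line (neglecting effluent solids): Q_w = V·X / (θ_c·X_r) = 131.0 × 3140 / (9.70 × 8040) = 5.274 m³/d.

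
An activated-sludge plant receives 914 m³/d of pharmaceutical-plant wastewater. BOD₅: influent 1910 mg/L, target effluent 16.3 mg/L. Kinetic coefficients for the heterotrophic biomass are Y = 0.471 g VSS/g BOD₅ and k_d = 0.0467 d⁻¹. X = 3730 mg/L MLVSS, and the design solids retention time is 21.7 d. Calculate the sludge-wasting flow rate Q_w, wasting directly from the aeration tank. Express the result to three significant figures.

Q_w ≈ 109 m³/d

Rearranging the biomass balance for a CMAS with decay, V = Y·Q·ΔS·θ_c / [X·(1+k_d θ_c)] = 0.471 × 914 × (1910 − 16.3) × 21.7 / [3730 × (1 + 0.0467 × 21.7)] = 1.77×10^7 / 7510 = 2356 m³.
Wasting from the aeration tank: Q_w = V / θ_c = 2356 / 21.7 = 108.6 m³/d.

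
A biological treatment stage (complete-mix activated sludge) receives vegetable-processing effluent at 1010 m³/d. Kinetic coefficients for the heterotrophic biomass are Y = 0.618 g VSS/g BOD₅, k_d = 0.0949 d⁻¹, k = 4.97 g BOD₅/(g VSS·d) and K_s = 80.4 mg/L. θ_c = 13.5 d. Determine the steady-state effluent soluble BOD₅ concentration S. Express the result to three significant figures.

Effluent substrate depends only on kinetics and SRT: S = K_s(1 + k_d θ_c) / [θ_c(Yk − k_d) − 1] = 80.4 × (1 + 0.0949 × 13.5) / [13.5 × (0.618 × 4.97 − 0.0949) − 1] = 183.4 / 39.18 = 4.681 mg/L.

S ≈ 4.68 mg/L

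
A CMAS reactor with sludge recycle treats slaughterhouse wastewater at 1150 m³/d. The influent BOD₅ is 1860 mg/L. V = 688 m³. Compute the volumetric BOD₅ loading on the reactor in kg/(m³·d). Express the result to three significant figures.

L_v ≈ 3.11 kg BOD₅/(m³·d)

L_v = Q S₀ / V = 1150 × 1860 × 10⁻³ / 688.0 = 3.109 kg/(m³·d).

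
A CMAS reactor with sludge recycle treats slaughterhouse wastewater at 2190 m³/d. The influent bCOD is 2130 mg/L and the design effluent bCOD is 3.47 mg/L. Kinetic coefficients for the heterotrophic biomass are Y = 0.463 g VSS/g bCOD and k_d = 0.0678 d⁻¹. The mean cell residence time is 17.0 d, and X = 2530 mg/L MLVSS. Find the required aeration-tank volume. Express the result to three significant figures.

V ≈ 6730 m³

From the SRT design equation V = Y Q (S₀−S) θ_c / [X (1 + k_d θ_c)] = 0.463 × 2190 × (2130 − 3.47) × 17.0 / [2530 × (1 + 0.0678 × 17.0)] = 3.67×10^7 / 5446 = 6731 m³.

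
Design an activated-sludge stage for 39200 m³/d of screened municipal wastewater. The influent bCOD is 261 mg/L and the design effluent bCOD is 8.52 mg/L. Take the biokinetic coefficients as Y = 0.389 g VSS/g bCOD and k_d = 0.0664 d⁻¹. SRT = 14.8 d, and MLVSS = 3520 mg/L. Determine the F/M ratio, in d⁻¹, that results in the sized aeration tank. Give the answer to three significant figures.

Rearranging the biomass balance for a CMAS with decay, V = Y·Q·ΔS·θ_c / [X·(1+k_d θ_c)] = 0.389 × 39200 × (261 − 8.52) × 14.8 / [3520 × (1 + 0.0664 × 14.8)] = 5.7×10^7 / 6979 = 8164 m³.
Food-to-microorganism ratio F/M = Q S₀ / (V X) = 39200 × 261 / (8164 × 3520) = 0.3560 d⁻¹.

F/M ≈ 0.356 d⁻¹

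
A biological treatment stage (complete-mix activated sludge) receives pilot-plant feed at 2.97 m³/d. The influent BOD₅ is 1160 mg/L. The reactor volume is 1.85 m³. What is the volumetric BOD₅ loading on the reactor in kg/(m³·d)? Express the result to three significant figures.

L_v ≈ 1.86 kg BOD₅/(m³·d)

L_v = Q S₀ / V = 2.97 × 1160 × 10⁻³ / 1.850 = 1.862 kg/(m³·d).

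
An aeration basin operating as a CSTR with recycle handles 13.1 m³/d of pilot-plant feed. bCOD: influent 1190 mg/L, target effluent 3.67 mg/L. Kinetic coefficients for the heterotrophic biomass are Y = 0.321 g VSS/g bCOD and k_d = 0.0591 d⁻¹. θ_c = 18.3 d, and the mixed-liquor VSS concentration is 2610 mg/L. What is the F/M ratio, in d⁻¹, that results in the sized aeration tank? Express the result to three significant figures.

F/M ≈ 0.355 d⁻¹

From the SRT design equation V = Y Q (S₀−S) θ_c / [X (1 + k_d θ_c)] = 0.321 × 13.1 × (1190 − 3.67) × 18.3 / [2610 × (1 + 0.0591 × 18.3)] = 9.13×10^4 / 5433 = 16.80 m³.
Food-to-microorganism ratio F/M = Q S₀ / (V X) = 13.1 × 1190 / (16.80 × 2610) = 0.3554 d⁻¹.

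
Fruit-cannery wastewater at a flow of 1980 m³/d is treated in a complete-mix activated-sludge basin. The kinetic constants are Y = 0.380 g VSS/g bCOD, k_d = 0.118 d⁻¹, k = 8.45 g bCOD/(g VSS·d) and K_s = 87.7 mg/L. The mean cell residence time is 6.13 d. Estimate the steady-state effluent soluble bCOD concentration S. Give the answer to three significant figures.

S ≈ 8.42 mg/L

For a completely mixed reactor with recycle the Lawrence–McCarty relation gives S = K_s·(1 + k_d·θ_c) / [θ_c·(Y·k − k_d) − 1] = 87.7 × (1 + 0.118 × 6.13) / [6.13 × (0.380 × 8.45 − 0.118) − 1] = 151.1 / 17.96 = 8.415 mg/L.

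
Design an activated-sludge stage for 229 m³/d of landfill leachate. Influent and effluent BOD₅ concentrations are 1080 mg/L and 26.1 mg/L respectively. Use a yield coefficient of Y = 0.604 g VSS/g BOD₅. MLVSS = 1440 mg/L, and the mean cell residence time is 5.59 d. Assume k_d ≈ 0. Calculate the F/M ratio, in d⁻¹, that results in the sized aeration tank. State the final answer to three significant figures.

F/M ≈ 0.304 d⁻¹

V·X = Y·Q·ΔS·θ_c gives V = 0.604 × 229 × (1080 − 26.1) × 5.59 / 1440 = 565.9 m³.
F/M = applied load / biomass = Q·S₀/(V·X) = 229 × 1080 / (565.9 × 1440) = 0.3035 d⁻¹.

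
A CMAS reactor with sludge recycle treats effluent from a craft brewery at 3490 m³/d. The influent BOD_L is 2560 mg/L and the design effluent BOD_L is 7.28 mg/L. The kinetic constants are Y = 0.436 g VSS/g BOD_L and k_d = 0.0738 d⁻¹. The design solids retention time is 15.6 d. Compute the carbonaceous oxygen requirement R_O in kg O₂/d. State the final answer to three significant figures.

R_O ≈ 6350 kg O₂/d

Correct the yield for decay: Y_obs = Y/(1 + k_d θ_c) = 0.436 / (1 + 0.0738 × 15.6) = 0.436 / 2.151 = 0.2027.
Substrate removed = Q·(S₀ − S) = 3490 m³/d × (2560 − 7.28) g/m³ = 8.91×10^6 g/d = 8909 kg/d.
P_X = Y_obs·Q·(S₀ − S) = 0.2027 × 8909 = 1806 kg VSS/d.
R_O = Q·ΔS − 1.42 P_X = 8909 − 2564 = 6345 kg O₂/d.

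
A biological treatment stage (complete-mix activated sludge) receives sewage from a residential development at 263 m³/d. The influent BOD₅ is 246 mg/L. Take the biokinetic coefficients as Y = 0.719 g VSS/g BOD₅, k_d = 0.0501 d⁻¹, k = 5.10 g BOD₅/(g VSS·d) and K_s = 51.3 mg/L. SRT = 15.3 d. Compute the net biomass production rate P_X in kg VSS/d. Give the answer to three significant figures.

P_X ≈ 26.2 kg VSS/d

Effluent substrate depends only on kinetics and SRT: S = K_s(1 + k_d θ_c) / [θ_c(Yk − k_d) − 1] = 51.3 × (1 + 0.0501 × 15.3) / [15.3 × (0.719 × 5.10 − 0.0501) − 1] = 90.62 / 54.34 = 1.668 mg/L.
The observed yield is Y_obs = Y/(1 + k_d·θ_c) = 0.719 / (1 + 0.0501 × 15.3) = 0.719 / 1.767 = 0.4070 g VSS per g BOD₅ removed.
Q·(S₀ − S) = 263 × (246 − 1.67) × 10⁻³ = 64.26 kg/d removed.
Biomass produced: P_X = Y_obs·Q·ΔS = 0.4070 × 64.26 ≈ 26.15 kg VSS/d.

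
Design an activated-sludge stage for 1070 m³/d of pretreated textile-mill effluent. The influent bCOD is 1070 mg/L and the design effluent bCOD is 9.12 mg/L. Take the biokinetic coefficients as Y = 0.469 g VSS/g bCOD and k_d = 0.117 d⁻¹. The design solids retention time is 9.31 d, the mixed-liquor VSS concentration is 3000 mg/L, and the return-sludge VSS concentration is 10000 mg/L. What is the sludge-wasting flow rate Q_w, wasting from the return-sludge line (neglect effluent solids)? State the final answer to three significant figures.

Q_w ≈ 25.5 m³/d

Steady-state biomass mass balance: V·X·(1 + k_d·θ_c) = Y·Q·(S₀ − S)·θ_c, so V = 0.469 × 1070 × (1070 − 9.12) × 9.31 / [3000 × (1 + 0.117 × 9.31)] = 4.96×10^6 / 6268 = 790.8 m³.
Wasting from the return line (neglecting effluent solids): Q_w = V·X / (θ_c·X_r) = 790.8 × 3000 / (9.31 × 10000) = 25.48 m³/d.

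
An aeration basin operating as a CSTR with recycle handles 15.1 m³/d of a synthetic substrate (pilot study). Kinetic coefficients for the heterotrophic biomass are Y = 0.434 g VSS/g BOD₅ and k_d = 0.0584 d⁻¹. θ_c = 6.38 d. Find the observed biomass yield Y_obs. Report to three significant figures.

Y_obs = Y / (1 + k_d θ_c) = 0.434 / (1 + 0.0584 × 6.38) = 0.434 / 1.373 = 0.3162.

Y_obs ≈ 0.316 g VSS/g BOD₅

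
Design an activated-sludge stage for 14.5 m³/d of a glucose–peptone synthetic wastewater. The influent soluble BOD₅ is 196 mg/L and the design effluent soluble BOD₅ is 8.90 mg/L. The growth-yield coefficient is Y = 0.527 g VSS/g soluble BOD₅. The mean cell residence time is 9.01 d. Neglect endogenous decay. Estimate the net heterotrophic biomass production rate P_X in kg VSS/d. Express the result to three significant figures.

P_X ≈ 1.43 kg VSS/d

With endogenous decay neglected, the observed yield equals the true yield: Y_obs = Y = 0.527 g VSS/g soluble BOD₅.
ΔS = 196 − 8.90 = 187.1 mg/L, so the substrate removal rate is 14.5 × 187.1/1000 = 2.713 kg soluble BOD₅/d.
So the net sludge growth is P_X = 0.5270 × 2.713 = 1.430 kg VSS/d.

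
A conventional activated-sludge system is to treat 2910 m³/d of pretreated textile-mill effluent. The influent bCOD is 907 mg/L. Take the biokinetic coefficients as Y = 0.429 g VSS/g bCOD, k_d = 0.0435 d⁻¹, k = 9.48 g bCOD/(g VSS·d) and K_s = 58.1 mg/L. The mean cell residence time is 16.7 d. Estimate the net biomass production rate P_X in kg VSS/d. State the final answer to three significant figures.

P_X ≈ 655 kg VSS/d

Effluent substrate depends only on kinetics and SRT: S = K_s(1 + k_d θ_c) / [θ_c(Yk − k_d) − 1] = 58.1 × (1 + 0.0435 × 16.7) / [16.7 × (0.429 × 9.48 − 0.0435) − 1] = 100.3 / 66.19 = 1.515 mg/L.
Correct the yield for decay: Y_obs = Y/(1 + k_d θ_c) = 0.429 / (1 + 0.0435 × 16.7) = 0.429 / 1.726 = 0.2485.
ΔS = 907 − 1.52 = 905.5 mg/L, so the substrate removal rate is 2910 × 905.5/1000 = 2635 kg bCOD/d.
P_X = Y_obs · Q(S₀ − S) = 0.2485 × 2635 = 654.7 kg VSS/d.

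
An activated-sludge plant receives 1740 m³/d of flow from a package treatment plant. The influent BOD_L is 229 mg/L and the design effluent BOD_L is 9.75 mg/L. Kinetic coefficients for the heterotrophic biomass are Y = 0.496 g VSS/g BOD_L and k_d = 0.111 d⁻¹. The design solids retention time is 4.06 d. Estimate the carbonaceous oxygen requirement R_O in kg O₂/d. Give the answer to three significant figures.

Correct the yield for decay: Y_obs = Y/(1 + k_d θ_c) = 0.496 / (1 + 0.111 × 4.06) = 0.496 / 1.451 = 0.3419.
Q·(S₀ − S) = 1740 × (229 − 9.75) × 10⁻³ = 381.5 kg/d removed.
Net sludge production P_X = 0.3419 × 381.5 = 130.4 kg VSS/d.
Carbonaceous O₂ demand = substrate oxidised − cell-mass equivalent = 381.5 − 1.42 × 130.4 = 196.3 kg O₂/d.

R_O ≈ 196 kg O₂/d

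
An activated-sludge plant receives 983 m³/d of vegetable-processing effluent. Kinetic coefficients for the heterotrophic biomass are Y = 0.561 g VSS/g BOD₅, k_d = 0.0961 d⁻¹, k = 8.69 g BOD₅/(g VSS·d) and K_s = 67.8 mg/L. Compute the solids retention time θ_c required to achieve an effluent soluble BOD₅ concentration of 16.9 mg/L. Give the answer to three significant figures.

From 1/θ_c = Y·k·S/(K_s + S) − k_d: Y·k·S/(K_s+S) = 0.561 × 8.69 × 16.9 / (67.8 + 16.9) = 0.9727 d⁻¹.
θ_c = 1/(μ − k_d) = 1/(0.9727 − 0.0961) = 1/0.8766 = 1.141 d.

θ_c ≈ 1.14 d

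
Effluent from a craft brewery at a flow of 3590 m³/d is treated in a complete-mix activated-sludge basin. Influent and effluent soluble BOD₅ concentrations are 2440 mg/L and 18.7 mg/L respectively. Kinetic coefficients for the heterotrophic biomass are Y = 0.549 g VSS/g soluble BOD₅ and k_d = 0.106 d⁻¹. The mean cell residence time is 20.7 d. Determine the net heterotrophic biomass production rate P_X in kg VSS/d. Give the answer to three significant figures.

The observed yield is Y_obs = Y/(1 + k_d·θ_c) = 0.549 / (1 + 0.106 × 20.7) = 0.549 / 3.194 = 0.1719 g VSS per g soluble BOD₅ removed.
Mass of soluble BOD₅ removed per day: Q(S₀ − S) = 3590 × 2421 g/m³ = 8692 kg/d.
Biomass produced: P_X = Y_obs·Q·ΔS = 0.1719 × 8692 ≈ 1494 kg VSS/d.

P_X ≈ 1490 kg VSS/d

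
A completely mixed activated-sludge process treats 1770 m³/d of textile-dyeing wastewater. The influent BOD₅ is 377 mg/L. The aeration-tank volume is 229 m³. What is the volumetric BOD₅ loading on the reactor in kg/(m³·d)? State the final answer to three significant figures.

L_v ≈ 2.91 kg BOD₅/(m³·d)

L_v = Q S₀ / V = 1770 × 377 × 10⁻³ / 229.0 = 2.914 kg/(m³·d).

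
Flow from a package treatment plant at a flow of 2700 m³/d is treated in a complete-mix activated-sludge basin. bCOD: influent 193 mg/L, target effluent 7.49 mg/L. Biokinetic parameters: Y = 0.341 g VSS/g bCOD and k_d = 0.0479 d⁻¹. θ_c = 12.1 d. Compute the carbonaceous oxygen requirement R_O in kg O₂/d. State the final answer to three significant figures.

Observed yield with endogenous decay: Y_obs = Y / (1 + k_d·θ_c) = 0.341 / (1 + 0.0479 × 12.1) = 0.341 / 1.580 = 0.2159 g VSS/g bCOD.
Substrate removed = Q·(S₀ − S) = 2700 m³/d × (193 − 7.49) g/m³ = 5.01×10^5 g/d = 500.9 kg/d.
Biomass synthesised: P_X = Y_obs × 500.9 = 108.1 kg VSS/d.
R_O = Q·(S₀ − S) − 1.42·P_X = 500.9 − 1.42 × 108.1 = 347.3 kg O₂/d.

R_O ≈ 347 kg O₂/d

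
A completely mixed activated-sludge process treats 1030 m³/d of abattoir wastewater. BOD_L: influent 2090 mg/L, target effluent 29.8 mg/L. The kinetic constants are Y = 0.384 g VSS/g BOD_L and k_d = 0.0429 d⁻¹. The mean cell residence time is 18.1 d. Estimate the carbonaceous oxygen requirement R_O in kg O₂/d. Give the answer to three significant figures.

The observed yield is Y_obs = Y/(1 + k_d·θ_c) = 0.384 / (1 + 0.0429 × 18.1) = 0.384 / 1.776 = 0.2162 g VSS per g BOD_L removed.
Substrate removed = Q·(S₀ − S) = 1030 m³/d × (2090 − 29.8) g/m³ = 2.12×10^6 g/d = 2122 kg/d.
P_X = Y_obs·Q·(S₀ − S) = 0.2162 × 2122 = 458.7 kg VSS/d.
R_O = Q·(S₀ − S) − 1.42·P_X = 2122 − 1.42 × 458.7 = 1471 kg O₂/d.

R_O ≈ 1470 kg O₂/d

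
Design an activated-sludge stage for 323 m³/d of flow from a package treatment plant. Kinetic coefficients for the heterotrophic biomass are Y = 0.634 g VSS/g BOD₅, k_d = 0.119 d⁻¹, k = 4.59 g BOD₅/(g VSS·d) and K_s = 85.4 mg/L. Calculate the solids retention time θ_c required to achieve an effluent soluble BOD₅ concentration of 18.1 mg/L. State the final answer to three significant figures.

θ_c ≈ 2.56 d

At the target effluent, Y k S/(K_s+S) = 0.634×4.59×18.1/103.5 = 0.5089 d⁻¹.
1/θ_c = 0.5089 − 0.119 = 0.3899 d⁻¹, so θ_c = 2.565 d.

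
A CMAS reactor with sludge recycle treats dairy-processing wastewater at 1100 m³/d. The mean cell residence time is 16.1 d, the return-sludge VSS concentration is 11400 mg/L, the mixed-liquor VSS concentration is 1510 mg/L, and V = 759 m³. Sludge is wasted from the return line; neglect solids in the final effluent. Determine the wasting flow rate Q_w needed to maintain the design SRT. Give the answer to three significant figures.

Q_w ≈ 6.24 m³/d

Wasting from the return line (neglecting effluent solids): Q_w = V·X / (θ_c·X_r) = 759.0 × 1510 / (16.1 × 11400) = 6.244 m³/d.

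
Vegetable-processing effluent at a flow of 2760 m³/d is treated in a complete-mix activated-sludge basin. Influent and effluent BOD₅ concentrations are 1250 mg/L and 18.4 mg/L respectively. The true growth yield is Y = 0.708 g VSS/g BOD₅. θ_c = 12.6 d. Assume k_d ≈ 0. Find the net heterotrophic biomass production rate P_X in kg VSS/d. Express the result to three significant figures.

P_X ≈ 2410 kg VSS/d

With endogenous decay neglected, the observed yield equals the true yield: Y_obs = Y = 0.708 g VSS/g BOD₅.
ΔS = 1250 − 18.4 = 1232 mg/L, so the substrate removal rate is 2760 × 1232/1000 = 3399 kg BOD₅/d.
Biomass produced: P_X = Y_obs·Q·ΔS = 0.7080 × 3399 ≈ 2407 kg VSS/d.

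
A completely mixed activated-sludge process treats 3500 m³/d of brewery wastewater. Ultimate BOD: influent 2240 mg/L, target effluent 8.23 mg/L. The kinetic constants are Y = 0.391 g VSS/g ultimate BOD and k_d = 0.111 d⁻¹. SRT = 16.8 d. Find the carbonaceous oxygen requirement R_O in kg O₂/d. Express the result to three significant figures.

R_O ≈ 6300 kg O₂/d

The observed yield is Y_obs = Y/(1 + k_d·θ_c) = 0.391 / (1 + 0.111 × 16.8) = 0.391 / 2.865 = 0.1365 g VSS per g ultimate BOD removed.
Q·(S₀ − S) = 3500 × (2240 − 8.23) × 10⁻³ = 7811 kg/d removed.
P_X = Y_obs·Q·(S₀ − S) = 0.1365 × 7811 = 1066 kg VSS/d.
R_O = Q·ΔS − 1.42 P_X = 7811 − 1514 = 6297 kg O₂/d.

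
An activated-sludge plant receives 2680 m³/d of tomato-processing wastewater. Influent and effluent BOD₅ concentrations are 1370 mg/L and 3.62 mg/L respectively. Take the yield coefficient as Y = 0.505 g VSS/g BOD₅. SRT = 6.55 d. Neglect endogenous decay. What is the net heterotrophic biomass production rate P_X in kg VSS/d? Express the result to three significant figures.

No decay correction is needed, so Y_obs = Y = 0.505.
Mass of BOD₅ removed per day: Q(S₀ − S) = 2680 × 1366 g/m³ = 3662 kg/d.
Net biomass production P_X = Y_obs × Q·(S₀ − S) = 0.5050 × 3662 = 1849 kg VSS/d.

P_X ≈ 1850 kg VSS/d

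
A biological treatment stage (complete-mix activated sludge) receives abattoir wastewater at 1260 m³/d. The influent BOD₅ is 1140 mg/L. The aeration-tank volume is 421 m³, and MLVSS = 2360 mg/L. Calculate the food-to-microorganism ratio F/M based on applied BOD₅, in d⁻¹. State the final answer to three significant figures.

F/M ≈ 1.45 d⁻¹

F/M = Q·S₀ / (V·X) = 1260 × 1140 / (421.0 × 2360) = 1.446 g BOD₅·(g VSS·d)⁻¹.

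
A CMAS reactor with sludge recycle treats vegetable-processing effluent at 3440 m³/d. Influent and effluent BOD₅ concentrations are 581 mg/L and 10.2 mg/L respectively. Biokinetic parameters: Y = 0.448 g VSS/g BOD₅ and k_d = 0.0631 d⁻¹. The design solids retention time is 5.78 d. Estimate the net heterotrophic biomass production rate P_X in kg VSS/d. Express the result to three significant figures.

P_X ≈ 645 kg VSS/d

Observed yield with endogenous decay: Y_obs = Y / (1 + k_d·θ_c) = 0.448 / (1 + 0.0631 × 5.78) = 0.448 / 1.365 = 0.3283 g VSS/g BOD₅.
ΔS = 581 − 10.2 = 570.8 mg/L, so the substrate removal rate is 3440 × 570.8/1000 = 1964 kg BOD₅/d.
P_X = Y_obs · Q(S₀ − S) = 0.3283 × 1964 = 644.6 kg VSS/d.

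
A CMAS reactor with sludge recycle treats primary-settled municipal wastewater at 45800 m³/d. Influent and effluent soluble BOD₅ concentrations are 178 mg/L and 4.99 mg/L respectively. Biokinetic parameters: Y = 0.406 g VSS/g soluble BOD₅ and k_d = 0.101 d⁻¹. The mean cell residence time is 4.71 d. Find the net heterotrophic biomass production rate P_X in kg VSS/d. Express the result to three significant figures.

P_X ≈ 2180 kg VSS/d

The observed yield is Y_obs = Y/(1 + k_d·θ_c) = 0.406 / (1 + 0.101 × 4.71) = 0.406 / 1.476 = 0.2751 g VSS per g soluble BOD₅ removed.
Q·(S₀ − S) = 45800 × (178 − 4.99) × 10⁻³ = 7924 kg/d removed.
P_X = Y_obs · Q(S₀ − S) = 0.2751 × 7924 = 2180 kg VSS/d.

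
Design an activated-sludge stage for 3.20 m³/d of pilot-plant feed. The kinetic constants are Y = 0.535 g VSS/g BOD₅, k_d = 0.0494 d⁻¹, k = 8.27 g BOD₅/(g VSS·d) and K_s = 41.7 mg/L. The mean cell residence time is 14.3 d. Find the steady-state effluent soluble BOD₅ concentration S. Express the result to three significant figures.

S ≈ 1.16 mg/L

From the Monod/SRT balance for a CMAS, S = K_s·(1+k_d θ_c)/[θ_c·(Y k − k_d) − 1] = 41.7 × (1 + 0.0494 × 14.3) / [14.3 × (0.535 × 8.27 − 0.0494) − 1] = 71.16 / 61.56 = 1.156 mg/L.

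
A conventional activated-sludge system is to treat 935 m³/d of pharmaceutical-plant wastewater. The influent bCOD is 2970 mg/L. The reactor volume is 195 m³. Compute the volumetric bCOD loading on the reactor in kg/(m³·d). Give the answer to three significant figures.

Applied bCOD load per unit volume = Q·S₀/V = (935 × 2970/1000)/195.0 = 14.24 kg bCOD·m⁻³·d⁻¹.

L_v ≈ 14.2 kg bCOD/(m³·d)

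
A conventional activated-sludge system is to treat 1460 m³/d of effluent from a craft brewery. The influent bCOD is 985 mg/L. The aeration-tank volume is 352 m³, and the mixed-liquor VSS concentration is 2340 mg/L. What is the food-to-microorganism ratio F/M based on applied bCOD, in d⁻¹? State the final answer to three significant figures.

F/M ≈ 1.75 d⁻¹

Food-to-microorganism ratio F/M = Q S₀ / (V X) = 1460 × 985 / (352.0 × 2340) = 1.746 d⁻¹.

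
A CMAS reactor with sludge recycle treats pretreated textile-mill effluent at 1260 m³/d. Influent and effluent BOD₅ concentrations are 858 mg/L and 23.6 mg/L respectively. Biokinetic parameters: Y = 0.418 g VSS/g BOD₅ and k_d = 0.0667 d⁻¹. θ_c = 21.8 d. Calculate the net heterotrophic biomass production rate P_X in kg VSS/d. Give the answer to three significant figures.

P_X ≈ 179 kg VSS/d

Y_obs = Y / (1 + k_d θ_c) = 0.418 / (1 + 0.0667 × 21.8) = 0.418 / 2.454 = 0.1703.
ΔS = 858 − 23.6 = 834.4 mg/L, so the substrate removal rate is 1260 × 834.4/1000 = 1051 kg BOD₅/d.
P_X = Y_obs · Q(S₀ − S) = 0.1703 × 1051 = 179.1 kg VSS/d.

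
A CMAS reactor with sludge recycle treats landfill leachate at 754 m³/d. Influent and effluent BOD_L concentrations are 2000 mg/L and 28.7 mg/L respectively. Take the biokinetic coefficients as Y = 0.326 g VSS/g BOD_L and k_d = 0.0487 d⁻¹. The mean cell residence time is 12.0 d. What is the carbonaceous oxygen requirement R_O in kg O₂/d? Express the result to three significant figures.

Correct the yield for decay: Y_obs = Y/(1 + k_d θ_c) = 0.326 / (1 + 0.0487 × 12.0) = 0.326 / 1.584 = 0.2058.
Mass of BOD_L removed per day: Q(S₀ − S) = 754 × 1971 g/m³ = 1486 kg/d.
P_X = Y_obs·Q·(S₀ − S) = 0.2058 × 1486 = 305.8 kg VSS/d.
R_O = Q·ΔS − 1.42 P_X = 1486 − 434.3 = 1052 kg O₂/d.

R_O ≈ 1050 kg O₂/d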